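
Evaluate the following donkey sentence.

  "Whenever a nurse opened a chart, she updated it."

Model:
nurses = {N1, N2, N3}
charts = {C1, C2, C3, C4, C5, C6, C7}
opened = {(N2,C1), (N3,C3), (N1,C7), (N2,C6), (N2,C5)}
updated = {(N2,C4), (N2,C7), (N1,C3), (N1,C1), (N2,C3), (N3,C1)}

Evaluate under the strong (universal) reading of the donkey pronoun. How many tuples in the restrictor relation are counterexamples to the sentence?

"it" takes "a chart" as antecedent — a donkey pronoun bound across the clause boundary.
Strong reading: for every (n,c) with opened(n,c), updated(n,c).
Restrictor pairs: (N1,C7) ✗  (N2,C1) ✗  (N2,C5) ✗  (N2,C6) ✗  (N3,C3) ✗
Counterexamples (restrictor pairs failing the scope): 5.

5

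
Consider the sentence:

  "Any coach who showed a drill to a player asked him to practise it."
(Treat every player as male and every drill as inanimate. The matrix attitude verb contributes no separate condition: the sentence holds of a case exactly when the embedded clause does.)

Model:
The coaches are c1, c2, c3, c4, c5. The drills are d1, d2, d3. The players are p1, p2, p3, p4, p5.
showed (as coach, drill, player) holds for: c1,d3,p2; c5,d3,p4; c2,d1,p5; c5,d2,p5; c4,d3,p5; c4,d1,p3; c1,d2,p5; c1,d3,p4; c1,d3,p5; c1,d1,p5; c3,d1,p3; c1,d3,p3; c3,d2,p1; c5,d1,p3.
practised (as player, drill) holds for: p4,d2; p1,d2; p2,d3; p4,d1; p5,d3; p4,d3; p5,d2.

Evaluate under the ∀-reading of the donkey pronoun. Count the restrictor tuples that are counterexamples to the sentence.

6

"him" takes "a player" as antecedent and "it" takes "a drill"; both are donkey pronouns co-varying with the restrictor.
Strong reading: for every (c,d,p) with showed(c,d,p), practised(p,d).
Restrictor triples: (c1,d1,p5)→practised(p5,d1) ✗  (c1,d2,p5)→practised(p5,d2) ✓  (c1,d3,p2)→practised(p2,d3) ✓  (c1,d3,p3)→practised(p3,d3) ✗  (c1,d3,p4)→practised(p4,d3) ✓  (c1,d3,p5)→practised(p5,d3) ✓  (c2,d1,p5)→practised(p5,d1) ✗  (c3,d1,p3)→practised(p3,d1) ✗  (c3,d2,p1)→practised(p1,d2) ✓  (c4,d1,p3)→practised(p3,d1) ✗  (c4,d3,p5)→practised(p5,d3) ✓  (c5,d1,p3)→practised(p3,d1) ✗  (c5,d2,p5)→practised(p5,d2) ✓  (c5,d3,p4)→practised(p4,d3) ✓
Counterexamples (restrictor triples failing the scope): 6.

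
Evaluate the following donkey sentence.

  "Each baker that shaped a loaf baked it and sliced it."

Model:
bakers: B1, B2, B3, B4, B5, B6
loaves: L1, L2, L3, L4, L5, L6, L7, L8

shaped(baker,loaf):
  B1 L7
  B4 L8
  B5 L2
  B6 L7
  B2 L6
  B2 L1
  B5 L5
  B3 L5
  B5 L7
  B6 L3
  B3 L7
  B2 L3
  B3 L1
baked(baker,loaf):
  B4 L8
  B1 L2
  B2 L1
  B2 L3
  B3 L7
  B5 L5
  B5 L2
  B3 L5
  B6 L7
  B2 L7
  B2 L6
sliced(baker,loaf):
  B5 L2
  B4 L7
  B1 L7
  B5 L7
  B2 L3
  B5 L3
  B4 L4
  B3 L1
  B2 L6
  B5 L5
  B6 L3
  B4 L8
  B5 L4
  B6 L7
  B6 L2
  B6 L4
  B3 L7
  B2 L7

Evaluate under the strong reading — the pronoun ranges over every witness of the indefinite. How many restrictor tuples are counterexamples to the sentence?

6

"it" takes "a loaf" as antecedent — a donkey pronoun bound across the clause boundary.
Strong reading: for every (b,l) with shaped(b,l), baked(b,l) ∧ sliced(b,l).
Restrictor pairs: (B1,L7) ✗  (B2,L1) ✗  (B2,L3) ✓  (B2,L6) ✓  (B3,L1) ✗  (B3,L5) ✗  (B3,L7) ✓  (B4,L8) ✓  (B5,L2) ✓  (B5,L5) ✓  (B5,L7) ✗  (B6,L3) ✗  (B6,L7) ✓
Counterexamples (restrictor pairs failing the scope): 6.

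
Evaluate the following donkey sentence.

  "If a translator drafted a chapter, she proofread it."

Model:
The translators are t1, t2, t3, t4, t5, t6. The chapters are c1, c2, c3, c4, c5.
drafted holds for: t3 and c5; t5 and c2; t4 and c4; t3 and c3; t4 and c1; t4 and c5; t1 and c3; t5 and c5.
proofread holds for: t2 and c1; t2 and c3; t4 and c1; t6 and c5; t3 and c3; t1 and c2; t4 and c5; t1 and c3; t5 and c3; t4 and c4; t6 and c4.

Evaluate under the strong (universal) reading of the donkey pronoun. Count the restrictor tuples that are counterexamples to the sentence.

"it" takes "a chapter" as antecedent — a donkey pronoun bound across the clause boundary.
Strong reading: for every (t,c) with drafted(t,c), proofread(t,c).
Restrictor pairs: (t1,c3) ✓  (t3,c3) ✓  (t3,c5) ✗  (t4,c1) ✓  (t4,c4) ✓  (t4,c5) ✓  (t5,c2) ✗  (t5,c5) ✗
Counterexamples (restrictor pairs failing the scope): 3.

3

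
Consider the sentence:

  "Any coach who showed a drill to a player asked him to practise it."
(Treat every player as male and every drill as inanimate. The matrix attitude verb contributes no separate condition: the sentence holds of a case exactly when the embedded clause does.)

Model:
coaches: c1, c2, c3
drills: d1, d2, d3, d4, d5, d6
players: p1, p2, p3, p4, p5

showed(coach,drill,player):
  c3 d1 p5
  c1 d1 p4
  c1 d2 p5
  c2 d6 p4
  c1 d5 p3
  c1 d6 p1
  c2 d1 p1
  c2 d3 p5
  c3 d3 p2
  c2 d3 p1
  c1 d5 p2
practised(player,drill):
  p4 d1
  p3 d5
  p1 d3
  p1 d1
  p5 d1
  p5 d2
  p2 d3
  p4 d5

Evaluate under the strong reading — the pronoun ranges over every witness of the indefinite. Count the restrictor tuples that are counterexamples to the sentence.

4

"him" takes "a player" as antecedent and "it" takes "a drill"; both are donkey pronouns co-varying with the restrictor.
Strong reading: for every (c,d,p) with showed(c,d,p), practised(p,d).
Restrictor triples: (c1,d1,p4)→practised(p4,d1) ✓  (c1,d2,p5)→practised(p5,d2) ✓  (c1,d5,p2)→practised(p2,d5) ✗  (c1,d5,p3)→practised(p3,d5) ✓  (c1,d6,p1)→practised(p1,d6) ✗  (c2,d1,p1)→practised(p1,d1) ✓  (c2,d3,p1)→practised(p1,d3) ✓  (c2,d3,p5)→practised(p5,d3) ✗  (c2,d6,p4)→practised(p4,d6) ✗  (c3,d1,p5)→practised(p5,d1) ✓  (c3,d3,p2)→practised(p2,d3) ✓
Counterexamples (restrictor triples failing the scope): 4.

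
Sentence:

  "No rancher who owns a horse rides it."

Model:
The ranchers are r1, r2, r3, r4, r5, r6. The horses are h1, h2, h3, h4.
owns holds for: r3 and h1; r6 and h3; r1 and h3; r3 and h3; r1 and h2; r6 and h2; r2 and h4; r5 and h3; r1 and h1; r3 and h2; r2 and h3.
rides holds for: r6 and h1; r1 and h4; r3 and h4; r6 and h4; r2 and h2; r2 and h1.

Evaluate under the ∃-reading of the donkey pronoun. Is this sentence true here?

"it" takes "a horse" as antecedent — a donkey pronoun bound across the clause boundary.
Truth condition: for no (r,h) with owns(r,h) does rides(r,h) hold.
Restrictor pairs — does the scope hold? (r1,h1):fails  (r1,h2):fails  (r1,h3):fails  (r2,h3):fails  (r2,h4):fails  (r3,h1):fails  (r3,h2):fails  (r3,h3):fails  (r5,h3):fails  (r6,h2):fails  (r6,h3):fails
Scope holds for no restrictor pair, so the sentence is true.

True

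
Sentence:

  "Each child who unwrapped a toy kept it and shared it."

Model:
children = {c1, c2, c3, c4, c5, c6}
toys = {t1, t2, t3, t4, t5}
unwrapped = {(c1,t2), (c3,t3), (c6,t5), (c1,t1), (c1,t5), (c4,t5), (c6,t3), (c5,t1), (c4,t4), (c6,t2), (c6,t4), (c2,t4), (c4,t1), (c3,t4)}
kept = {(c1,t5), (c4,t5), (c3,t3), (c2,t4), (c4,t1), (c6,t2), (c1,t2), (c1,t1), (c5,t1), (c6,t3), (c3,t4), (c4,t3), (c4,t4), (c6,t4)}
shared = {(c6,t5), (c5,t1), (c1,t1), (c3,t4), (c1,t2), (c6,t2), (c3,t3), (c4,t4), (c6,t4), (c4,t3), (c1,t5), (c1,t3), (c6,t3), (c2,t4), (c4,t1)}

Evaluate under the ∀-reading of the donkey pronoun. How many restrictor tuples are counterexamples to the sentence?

"it" takes "a toy" as antecedent — a donkey pronoun bound across the clause boundary.
Strong reading: for every (c,t) with unwrapped(c,t), kept(c,t) ∧ shared(c,t).
Restrictor pairs: (c1,t1) ✓  (c1,t2) ✓  (c1,t5) ✓  (c2,t4) ✓  (c3,t3) ✓  (c3,t4) ✓  (c4,t1) ✓  (c4,t4) ✓  (c4,t5) ✗  (c5,t1) ✓  (c6,t2) ✓  (c6,t3) ✓  (c6,t4) ✓  (c6,t5) ✗
Counterexamples (restrictor pairs failing the scope): 2.

2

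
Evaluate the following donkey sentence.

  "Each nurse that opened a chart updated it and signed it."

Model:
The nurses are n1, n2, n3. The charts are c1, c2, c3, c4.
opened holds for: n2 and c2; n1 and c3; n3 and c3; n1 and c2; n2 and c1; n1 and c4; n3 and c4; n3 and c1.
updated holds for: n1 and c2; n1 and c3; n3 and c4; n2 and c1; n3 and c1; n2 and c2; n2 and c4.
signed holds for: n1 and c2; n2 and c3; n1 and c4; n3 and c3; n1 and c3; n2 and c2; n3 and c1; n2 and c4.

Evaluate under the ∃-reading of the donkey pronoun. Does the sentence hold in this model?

"it" takes "a chart" as antecedent — a donkey pronoun bound across the clause boundary.
Weak reading: every nurse n with some opened-chart has at least one opened-chart c such that updated(n,c) ∧ signed(n,c).
Per nurse: n1:✓  n2:✓  n3:✓
Every nurse in the restrictor has a witness.

True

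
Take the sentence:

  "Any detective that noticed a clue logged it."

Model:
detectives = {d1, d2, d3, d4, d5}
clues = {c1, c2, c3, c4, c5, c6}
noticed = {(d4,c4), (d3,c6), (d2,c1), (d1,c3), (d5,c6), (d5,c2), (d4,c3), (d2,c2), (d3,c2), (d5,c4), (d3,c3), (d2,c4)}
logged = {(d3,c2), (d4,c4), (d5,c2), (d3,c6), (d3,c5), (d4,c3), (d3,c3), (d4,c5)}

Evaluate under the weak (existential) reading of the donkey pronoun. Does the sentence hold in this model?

"it" takes "a clue" as antecedent — a donkey pronoun bound across the clause boundary.
Weak reading: every detective d with some noticed-clue has at least one noticed-clue c such that logged(d,c).
Per detective: d1:✗  d2:✗  d3:✓  d4:✓  d5:✓
d1 has no witness among its noticed-clues.

False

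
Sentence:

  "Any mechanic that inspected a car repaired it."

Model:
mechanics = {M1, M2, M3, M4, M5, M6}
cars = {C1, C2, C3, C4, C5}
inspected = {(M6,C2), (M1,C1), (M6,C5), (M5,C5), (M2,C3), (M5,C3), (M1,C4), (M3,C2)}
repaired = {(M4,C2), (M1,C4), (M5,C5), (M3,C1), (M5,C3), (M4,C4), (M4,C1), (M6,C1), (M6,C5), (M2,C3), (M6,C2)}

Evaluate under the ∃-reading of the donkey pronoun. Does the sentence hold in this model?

False

"it" takes "a car" as antecedent — a donkey pronoun bound across the clause boundary.
Weak reading: every mechanic m with some inspected-car has at least one inspected-car c such that repaired(m,c).
Per mechanic: M1:✓  M2:✓  M3:✗  M5:✓  M6:✓
M3 has no witness among its inspected-cars.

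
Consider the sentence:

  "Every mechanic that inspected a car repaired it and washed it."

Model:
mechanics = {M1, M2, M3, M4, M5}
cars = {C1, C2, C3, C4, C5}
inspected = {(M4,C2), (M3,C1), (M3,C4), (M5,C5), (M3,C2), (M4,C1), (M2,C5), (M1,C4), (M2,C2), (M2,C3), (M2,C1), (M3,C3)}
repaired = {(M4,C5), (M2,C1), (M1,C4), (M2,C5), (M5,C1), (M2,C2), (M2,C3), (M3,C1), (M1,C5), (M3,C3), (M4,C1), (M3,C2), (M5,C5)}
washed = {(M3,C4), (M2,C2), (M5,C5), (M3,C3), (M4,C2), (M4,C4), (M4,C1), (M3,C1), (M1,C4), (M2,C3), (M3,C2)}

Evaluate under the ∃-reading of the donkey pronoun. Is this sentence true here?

True

"it" takes "a car" as antecedent — a donkey pronoun bound across the clause boundary.
Weak reading: every mechanic m with some inspected-car has at least one inspected-car c such that repaired(m,c) ∧ washed(m,c).
Per mechanic: M1:✓  M2:✓  M3:✓  M4:✓  M5:✓
Every mechanic in the restrictor has a witness.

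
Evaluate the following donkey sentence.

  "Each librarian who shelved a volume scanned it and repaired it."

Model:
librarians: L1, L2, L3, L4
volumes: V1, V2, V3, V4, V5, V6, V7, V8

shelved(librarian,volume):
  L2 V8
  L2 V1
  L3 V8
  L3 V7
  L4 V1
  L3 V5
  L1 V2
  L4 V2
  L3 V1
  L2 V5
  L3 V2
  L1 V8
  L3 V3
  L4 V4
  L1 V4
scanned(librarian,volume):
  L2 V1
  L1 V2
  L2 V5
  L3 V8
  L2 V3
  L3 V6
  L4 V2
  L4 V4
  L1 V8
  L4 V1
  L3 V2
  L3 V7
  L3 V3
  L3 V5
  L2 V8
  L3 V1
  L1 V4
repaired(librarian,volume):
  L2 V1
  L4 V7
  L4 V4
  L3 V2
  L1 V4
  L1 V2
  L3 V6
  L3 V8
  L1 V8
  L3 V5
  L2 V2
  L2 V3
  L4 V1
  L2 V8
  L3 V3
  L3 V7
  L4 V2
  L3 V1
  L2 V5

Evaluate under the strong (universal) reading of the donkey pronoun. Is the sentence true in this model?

"it" takes "a volume" as antecedent — a donkey pronoun bound across the clause boundary.
Strong reading: for every (l,v) with shelved(l,v), scanned(l,v) ∧ repaired(l,v).
Restrictor pairs: (L1,V2) ✓  (L1,V4) ✓  (L1,V8) ✓  (L2,V1) ✓  (L2,V5) ✓  (L2,V8) ✓  (L3,V1) ✓  (L3,V2) ✓  (L3,V3) ✓  (L3,V5) ✓  (L3,V7) ✓  (L3,V8) ✓  (L4,V1) ✓  (L4,V2) ✓  (L4,V4) ✓
Every restrictor pair satisfies the scope.

True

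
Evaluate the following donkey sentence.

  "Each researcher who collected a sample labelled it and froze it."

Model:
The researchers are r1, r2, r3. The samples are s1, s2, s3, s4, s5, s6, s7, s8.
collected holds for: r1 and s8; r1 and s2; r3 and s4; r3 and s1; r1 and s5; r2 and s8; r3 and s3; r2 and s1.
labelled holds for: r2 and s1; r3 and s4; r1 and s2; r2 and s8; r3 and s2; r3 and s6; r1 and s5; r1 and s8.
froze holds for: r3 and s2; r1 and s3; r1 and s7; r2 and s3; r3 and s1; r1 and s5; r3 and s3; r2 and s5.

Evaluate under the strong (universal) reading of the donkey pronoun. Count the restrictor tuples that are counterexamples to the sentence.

7

"it" takes "a sample" as antecedent — a donkey pronoun bound across the clause boundary.
Strong reading: for every (r,s) with collected(r,s), labelled(r,s) ∧ froze(r,s).
Restrictor pairs: (r1,s2) ✗  (r1,s5) ✓  (r1,s8) ✗  (r2,s1) ✗  (r2,s8) ✗  (r3,s1) ✗  (r3,s3) ✗  (r3,s4) ✗
Counterexamples (restrictor pairs failing the scope): 7.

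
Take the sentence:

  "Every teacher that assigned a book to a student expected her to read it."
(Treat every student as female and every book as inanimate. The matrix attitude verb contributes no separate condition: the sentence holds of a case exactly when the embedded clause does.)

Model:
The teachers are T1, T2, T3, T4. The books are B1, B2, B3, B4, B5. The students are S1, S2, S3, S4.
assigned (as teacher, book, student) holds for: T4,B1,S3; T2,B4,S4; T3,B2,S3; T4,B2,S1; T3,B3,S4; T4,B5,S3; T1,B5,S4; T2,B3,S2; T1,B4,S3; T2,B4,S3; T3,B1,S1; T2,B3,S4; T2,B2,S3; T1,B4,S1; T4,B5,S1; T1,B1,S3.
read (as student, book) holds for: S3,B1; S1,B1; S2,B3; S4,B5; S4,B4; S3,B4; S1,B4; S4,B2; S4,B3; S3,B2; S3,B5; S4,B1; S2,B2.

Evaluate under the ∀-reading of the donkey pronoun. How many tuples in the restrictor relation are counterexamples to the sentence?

"her" takes "a student" as antecedent and "it" takes "a book"; both are donkey pronouns co-varying with the restrictor.
Strong reading: for every (t,b,s) with assigned(t,b,s), read(s,b).
Restrictor triples: (T1,B1,S3)→read(S3,B1) ✓  (T1,B4,S1)→read(S1,B4) ✓  (T1,B4,S3)→read(S3,B4) ✓  (T1,B5,S4)→read(S4,B5) ✓  (T2,B2,S3)→read(S3,B2) ✓  (T2,B3,S2)→read(S2,B3) ✓  (T2,B3,S4)→read(S4,B3) ✓  (T2,B4,S3)→read(S3,B4) ✓  (T2,B4,S4)→read(S4,B4) ✓  (T3,B1,S1)→read(S1,B1) ✓  (T3,B2,S3)→read(S3,B2) ✓  (T3,B3,S4)→read(S4,B3) ✓  (T4,B1,S3)→read(S3,B1) ✓  (T4,B2,S1)→read(S1,B2) ✗  (T4,B5,S1)→read(S1,B5) ✗  (T4,B5,S3)→read(S3,B5) ✓
Counterexamples (restrictor triples failing the scope): 2.

2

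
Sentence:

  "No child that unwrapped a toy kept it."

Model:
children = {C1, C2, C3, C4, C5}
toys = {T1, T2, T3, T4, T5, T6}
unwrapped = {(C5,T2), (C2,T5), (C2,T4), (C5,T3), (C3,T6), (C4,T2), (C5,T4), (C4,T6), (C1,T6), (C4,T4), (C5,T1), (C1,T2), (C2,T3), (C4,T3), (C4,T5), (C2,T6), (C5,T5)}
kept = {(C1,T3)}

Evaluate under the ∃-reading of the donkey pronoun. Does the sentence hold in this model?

True

"it" takes "a toy" as antecedent — a donkey pronoun bound across the clause boundary.
Truth condition: for no (c,t) with unwrapped(c,t) does kept(c,t) hold.
Restrictor pairs — does the scope hold? (C1,T2):fails  (C1,T6):fails  (C2,T3):fails  (C2,T4):fails  (C2,T5):fails  (C2,T6):fails  (C3,T6):fails  (C4,T2):fails  (C4,T3):fails  (C4,T4):fails  (C4,T5):fails  (C4,T6):fails  (C5,T1):fails  (C5,T2):fails  (C5,T3):fails  (C5,T4):fails  (C5,T5):fails
Scope holds for no restrictor pair, so the sentence is true.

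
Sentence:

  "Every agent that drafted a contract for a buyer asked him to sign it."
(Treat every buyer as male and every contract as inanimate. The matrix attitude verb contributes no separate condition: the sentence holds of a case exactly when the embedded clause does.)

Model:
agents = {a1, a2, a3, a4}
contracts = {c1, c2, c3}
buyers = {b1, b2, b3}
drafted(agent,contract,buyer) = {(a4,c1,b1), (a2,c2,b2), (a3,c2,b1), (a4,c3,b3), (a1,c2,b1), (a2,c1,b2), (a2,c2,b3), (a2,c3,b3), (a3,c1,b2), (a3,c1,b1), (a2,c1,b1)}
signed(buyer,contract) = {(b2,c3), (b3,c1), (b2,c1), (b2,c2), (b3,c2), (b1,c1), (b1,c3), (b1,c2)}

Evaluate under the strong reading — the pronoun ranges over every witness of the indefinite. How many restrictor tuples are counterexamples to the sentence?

2

"him" takes "a buyer" as antecedent and "it" takes "a contract"; both are donkey pronouns co-varying with the restrictor.
Strong reading: for every (a,c,b) with drafted(a,c,b), signed(b,c).
Restrictor triples: (a1,c2,b1)→signed(b1,c2) ✓  (a2,c1,b1)→signed(b1,c1) ✓  (a2,c1,b2)→signed(b2,c1) ✓  (a2,c2,b2)→signed(b2,c2) ✓  (a2,c2,b3)→signed(b3,c2) ✓  (a2,c3,b3)→signed(b3,c3) ✗  (a3,c1,b1)→signed(b1,c1) ✓  (a3,c1,b2)→signed(b2,c1) ✓  (a3,c2,b1)→signed(b1,c2) ✓  (a4,c1,b1)→signed(b1,c1) ✓  (a4,c3,b3)→signed(b3,c3) ✗
Counterexamples (restrictor triples failing the scope): 2.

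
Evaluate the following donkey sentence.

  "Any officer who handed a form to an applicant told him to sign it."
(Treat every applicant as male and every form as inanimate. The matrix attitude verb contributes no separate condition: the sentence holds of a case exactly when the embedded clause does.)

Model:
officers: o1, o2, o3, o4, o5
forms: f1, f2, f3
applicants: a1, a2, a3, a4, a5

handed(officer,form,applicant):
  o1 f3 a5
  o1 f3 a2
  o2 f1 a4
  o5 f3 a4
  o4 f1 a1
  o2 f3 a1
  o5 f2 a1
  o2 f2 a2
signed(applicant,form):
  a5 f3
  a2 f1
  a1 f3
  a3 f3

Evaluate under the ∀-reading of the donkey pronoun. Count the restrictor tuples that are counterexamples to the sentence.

6

"him" takes "an applicant" as antecedent and "it" takes "a form"; both are donkey pronouns co-varying with the restrictor.
Strong reading: for every (o,f,a) with handed(o,f,a), signed(a,f).
Restrictor triples: (o1,f3,a2)→signed(a2,f3) ✗  (o1,f3,a5)→signed(a5,f3) ✓  (o2,f1,a4)→signed(a4,f1) ✗  (o2,f2,a2)→signed(a2,f2) ✗  (o2,f3,a1)→signed(a1,f3) ✓  (o4,f1,a1)→signed(a1,f1) ✗  (o5,f2,a1)→signed(a1,f2) ✗  (o5,f3,a4)→signed(a4,f3) ✗
Counterexamples (restrictor triples failing the scope): 6.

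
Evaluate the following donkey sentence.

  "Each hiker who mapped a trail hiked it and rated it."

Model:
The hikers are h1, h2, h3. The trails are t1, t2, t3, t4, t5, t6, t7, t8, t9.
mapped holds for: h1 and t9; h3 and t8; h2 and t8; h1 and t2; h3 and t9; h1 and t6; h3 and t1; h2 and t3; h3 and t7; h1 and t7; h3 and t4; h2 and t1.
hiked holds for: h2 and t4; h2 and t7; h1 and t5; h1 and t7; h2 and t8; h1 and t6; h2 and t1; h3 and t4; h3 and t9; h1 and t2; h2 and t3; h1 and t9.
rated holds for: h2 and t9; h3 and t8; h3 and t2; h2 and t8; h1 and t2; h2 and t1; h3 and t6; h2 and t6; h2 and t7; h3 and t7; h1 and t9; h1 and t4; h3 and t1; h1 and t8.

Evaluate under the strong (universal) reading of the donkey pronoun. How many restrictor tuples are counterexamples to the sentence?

"it" takes "a trail" as antecedent — a donkey pronoun bound across the clause boundary.
Strong reading: for every (h,t) with mapped(h,t), hiked(h,t) ∧ rated(h,t).
Restrictor pairs: (h1,t2) ✓  (h1,t6) ✗  (h1,t7) ✗  (h1,t9) ✓  (h2,t1) ✓  (h2,t3) ✗  (h2,t8) ✓  (h3,t1) ✗  (h3,t4) ✗  (h3,t7) ✗  (h3,t8) ✗  (h3,t9) ✗
Counterexamples (restrictor pairs failing the scope): 8.

8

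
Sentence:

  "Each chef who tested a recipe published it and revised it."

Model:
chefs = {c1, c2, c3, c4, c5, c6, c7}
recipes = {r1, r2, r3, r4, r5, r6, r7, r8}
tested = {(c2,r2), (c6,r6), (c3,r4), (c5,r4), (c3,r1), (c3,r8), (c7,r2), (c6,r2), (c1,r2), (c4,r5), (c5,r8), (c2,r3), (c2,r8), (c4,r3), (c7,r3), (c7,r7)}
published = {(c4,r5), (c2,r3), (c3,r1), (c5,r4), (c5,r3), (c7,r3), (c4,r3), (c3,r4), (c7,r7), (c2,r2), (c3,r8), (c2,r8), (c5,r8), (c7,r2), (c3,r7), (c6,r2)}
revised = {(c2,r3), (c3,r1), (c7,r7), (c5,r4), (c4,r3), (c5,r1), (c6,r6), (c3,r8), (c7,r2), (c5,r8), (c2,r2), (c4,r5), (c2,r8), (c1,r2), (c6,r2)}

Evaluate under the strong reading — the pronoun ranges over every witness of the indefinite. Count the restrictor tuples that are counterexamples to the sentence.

4

"it" takes "a recipe" as antecedent — a donkey pronoun bound across the clause boundary.
Strong reading: for every (c,r) with tested(c,r), published(c,r) ∧ revised(c,r).
Restrictor pairs: (c1,r2) ✗  (c2,r2) ✓  (c2,r3) ✓  (c2,r8) ✓  (c3,r1) ✓  (c3,r4) ✗  (c3,r8) ✓  (c4,r3) ✓  (c4,r5) ✓  (c5,r4) ✓  (c5,r8) ✓  (c6,r2) ✓  (c6,r6) ✗  (c7,r2) ✓  (c7,r3) ✗  (c7,r7) ✓
Counterexamples (restrictor pairs failing the scope): 4.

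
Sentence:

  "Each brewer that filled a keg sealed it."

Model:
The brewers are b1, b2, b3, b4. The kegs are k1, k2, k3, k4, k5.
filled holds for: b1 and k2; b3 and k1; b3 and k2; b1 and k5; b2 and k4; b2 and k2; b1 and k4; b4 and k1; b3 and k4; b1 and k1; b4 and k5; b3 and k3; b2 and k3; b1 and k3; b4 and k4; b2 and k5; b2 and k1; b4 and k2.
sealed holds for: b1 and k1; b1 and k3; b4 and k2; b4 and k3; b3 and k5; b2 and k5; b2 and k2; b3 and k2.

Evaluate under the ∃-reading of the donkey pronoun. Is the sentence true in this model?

True

"it" takes "a keg" as antecedent — a donkey pronoun bound across the clause boundary.
Weak reading: every brewer b with some filled-keg has at least one filled-keg k such that sealed(b,k).
Per brewer: b1:✓  b2:✓  b3:✓  b4:✓
Every brewer in the restrictor has a witness.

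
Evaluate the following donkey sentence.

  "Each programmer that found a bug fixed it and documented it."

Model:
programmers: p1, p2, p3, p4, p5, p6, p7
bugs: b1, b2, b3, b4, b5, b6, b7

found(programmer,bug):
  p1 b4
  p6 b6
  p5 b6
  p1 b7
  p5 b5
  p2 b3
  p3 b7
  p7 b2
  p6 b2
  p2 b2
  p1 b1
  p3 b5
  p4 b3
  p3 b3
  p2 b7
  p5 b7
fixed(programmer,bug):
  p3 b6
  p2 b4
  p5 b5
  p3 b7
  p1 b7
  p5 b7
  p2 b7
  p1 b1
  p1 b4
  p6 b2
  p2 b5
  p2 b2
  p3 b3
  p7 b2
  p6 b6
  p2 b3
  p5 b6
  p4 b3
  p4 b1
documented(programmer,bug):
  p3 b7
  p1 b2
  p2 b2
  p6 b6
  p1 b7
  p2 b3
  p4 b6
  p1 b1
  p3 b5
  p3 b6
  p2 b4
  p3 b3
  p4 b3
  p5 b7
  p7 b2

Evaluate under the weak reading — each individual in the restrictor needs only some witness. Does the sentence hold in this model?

"it" takes "a bug" as antecedent — a donkey pronoun bound across the clause boundary.
Weak reading: every programmer p with some found-bug has at least one found-bug b such that fixed(p,b) ∧ documented(p,b).
Per programmer: p1:✓  p2:✓  p3:✓  p4:✓  p5:✓  p6:✓  p7:✓
Every programmer in the restrictor has a witness.

True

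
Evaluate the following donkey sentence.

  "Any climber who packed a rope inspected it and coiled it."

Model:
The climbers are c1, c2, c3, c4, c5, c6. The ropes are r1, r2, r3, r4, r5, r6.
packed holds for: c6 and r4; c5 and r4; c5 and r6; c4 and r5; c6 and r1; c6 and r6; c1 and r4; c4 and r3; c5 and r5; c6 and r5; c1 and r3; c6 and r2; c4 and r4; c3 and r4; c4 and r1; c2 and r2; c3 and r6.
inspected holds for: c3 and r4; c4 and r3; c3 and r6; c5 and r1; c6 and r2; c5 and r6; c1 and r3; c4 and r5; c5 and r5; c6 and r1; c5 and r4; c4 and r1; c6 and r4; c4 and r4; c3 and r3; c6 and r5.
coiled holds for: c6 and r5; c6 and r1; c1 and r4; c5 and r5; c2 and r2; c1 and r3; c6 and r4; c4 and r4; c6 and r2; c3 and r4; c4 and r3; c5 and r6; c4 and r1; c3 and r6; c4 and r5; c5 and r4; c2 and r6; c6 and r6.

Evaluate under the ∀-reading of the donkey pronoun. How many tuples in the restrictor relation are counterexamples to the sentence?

3

"it" takes "a rope" as antecedent — a donkey pronoun bound across the clause boundary.
Strong reading: for every (c,r) with packed(c,r), inspected(c,r) ∧ coiled(c,r).
Restrictor pairs: (c1,r3) ✓  (c1,r4) ✗  (c2,r2) ✗  (c3,r4) ✓  (c3,r6) ✓  (c4,r1) ✓  (c4,r3) ✓  (c4,r4) ✓  (c4,r5) ✓  (c5,r4) ✓  (c5,r5) ✓  (c5,r6) ✓  (c6,r1) ✓  (c6,r2) ✓  (c6,r4) ✓  (c6,r5) ✓  (c6,r6) ✗
Counterexamples (restrictor pairs failing the scope): 3.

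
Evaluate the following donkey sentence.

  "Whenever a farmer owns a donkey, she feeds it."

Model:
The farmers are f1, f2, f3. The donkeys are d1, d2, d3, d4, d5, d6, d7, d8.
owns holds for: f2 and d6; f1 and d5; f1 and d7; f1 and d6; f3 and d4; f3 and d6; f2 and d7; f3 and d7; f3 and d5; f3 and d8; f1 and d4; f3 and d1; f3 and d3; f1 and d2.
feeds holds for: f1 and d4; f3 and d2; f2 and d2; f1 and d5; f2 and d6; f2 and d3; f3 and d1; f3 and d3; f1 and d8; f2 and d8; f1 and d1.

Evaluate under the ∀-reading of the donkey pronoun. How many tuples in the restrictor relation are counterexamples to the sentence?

9

"it" takes "a donkey" as antecedent — a donkey pronoun bound across the clause boundary.
Strong reading: for every (f,d) with owns(f,d), feeds(f,d).
Restrictor pairs: (f1,d2) ✗  (f1,d4) ✓  (f1,d5) ✓  (f1,d6) ✗  (f1,d7) ✗  (f2,d6) ✓  (f2,d7) ✗  (f3,d1) ✓  (f3,d3) ✓  (f3,d4) ✗  (f3,d5) ✗  (f3,d6) ✗  (f3,d7) ✗  (f3,d8) ✗
Counterexamples (restrictor pairs failing the scope): 9.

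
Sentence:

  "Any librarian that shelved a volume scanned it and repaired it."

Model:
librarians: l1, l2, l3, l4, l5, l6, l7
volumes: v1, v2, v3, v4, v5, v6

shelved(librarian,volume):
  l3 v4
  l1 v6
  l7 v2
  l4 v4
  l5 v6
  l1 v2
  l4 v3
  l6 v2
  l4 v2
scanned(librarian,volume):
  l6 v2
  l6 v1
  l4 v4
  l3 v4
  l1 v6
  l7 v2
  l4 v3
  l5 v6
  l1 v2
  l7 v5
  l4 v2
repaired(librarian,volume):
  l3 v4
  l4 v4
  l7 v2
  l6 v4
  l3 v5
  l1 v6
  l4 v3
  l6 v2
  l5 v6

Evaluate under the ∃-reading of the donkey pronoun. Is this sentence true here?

True

"it" takes "a volume" as antecedent — a donkey pronoun bound across the clause boundary.
Weak reading: every librarian l with some shelved-volume has at least one shelved-volume v such that scanned(l,v) ∧ repaired(l,v).
Per librarian: l1:✓  l3:✓  l4:✓  l5:✓  l6:✓  l7:✓
Every librarian in the restrictor has a witness.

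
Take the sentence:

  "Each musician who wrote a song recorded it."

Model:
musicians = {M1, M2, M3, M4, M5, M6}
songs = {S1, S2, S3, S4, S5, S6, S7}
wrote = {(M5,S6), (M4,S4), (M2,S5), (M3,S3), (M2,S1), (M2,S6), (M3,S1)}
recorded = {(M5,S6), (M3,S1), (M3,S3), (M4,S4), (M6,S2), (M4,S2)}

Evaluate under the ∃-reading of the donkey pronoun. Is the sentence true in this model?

False

"it" takes "a song" as antecedent — a donkey pronoun bound across the clause boundary.
Weak reading: every musician m with some wrote-song has at least one wrote-song s such that recorded(m,s).
Per musician: M2:✗  M3:✓  M4:✓  M5:✓
M2 has no witness among its wrote-songs.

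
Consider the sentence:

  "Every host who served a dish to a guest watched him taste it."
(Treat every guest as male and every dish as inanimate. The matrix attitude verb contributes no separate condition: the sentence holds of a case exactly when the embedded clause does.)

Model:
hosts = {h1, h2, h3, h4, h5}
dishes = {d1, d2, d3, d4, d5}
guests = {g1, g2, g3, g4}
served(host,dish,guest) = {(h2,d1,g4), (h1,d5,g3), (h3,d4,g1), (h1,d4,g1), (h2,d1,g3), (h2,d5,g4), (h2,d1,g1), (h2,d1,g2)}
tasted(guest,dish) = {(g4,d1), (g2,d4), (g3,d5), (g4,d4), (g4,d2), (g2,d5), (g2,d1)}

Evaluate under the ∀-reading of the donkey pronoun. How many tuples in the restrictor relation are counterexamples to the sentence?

5

"him" takes "a guest" as antecedent and "it" takes "a dish"; both are donkey pronouns co-varying with the restrictor.
Strong reading: for every (h,d,g) with served(h,d,g), tasted(g,d).
Restrictor triples: (h1,d4,g1)→tasted(g1,d4) ✗  (h1,d5,g3)→tasted(g3,d5) ✓  (h2,d1,g1)→tasted(g1,d1) ✗  (h2,d1,g2)→tasted(g2,d1) ✓  (h2,d1,g3)→tasted(g3,d1) ✗  (h2,d1,g4)→tasted(g4,d1) ✓  (h2,d5,g4)→tasted(g4,d5) ✗  (h3,d4,g1)→tasted(g1,d4) ✗
Counterexamples (restrictor triples failing the scope): 5.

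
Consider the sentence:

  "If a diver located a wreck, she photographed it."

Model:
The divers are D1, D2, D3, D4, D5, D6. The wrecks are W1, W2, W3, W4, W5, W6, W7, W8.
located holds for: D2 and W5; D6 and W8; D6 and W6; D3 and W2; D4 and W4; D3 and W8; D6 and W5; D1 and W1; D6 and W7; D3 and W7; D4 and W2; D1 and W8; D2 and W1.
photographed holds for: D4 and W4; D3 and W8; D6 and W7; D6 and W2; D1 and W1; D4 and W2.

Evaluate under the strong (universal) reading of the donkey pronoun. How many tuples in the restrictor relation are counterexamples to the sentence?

"it" takes "a wreck" as antecedent — a donkey pronoun bound across the clause boundary.
Strong reading: for every (d,w) with located(d,w), photographed(d,w).
Restrictor pairs: (D1,W1) ✓  (D1,W8) ✗  (D2,W1) ✗  (D2,W5) ✗  (D3,W2) ✗  (D3,W7) ✗  (D3,W8) ✓  (D4,W2) ✓  (D4,W4) ✓  (D6,W5) ✗  (D6,W6) ✗  (D6,W7) ✓  (D6,W8) ✗
Counterexamples (restrictor pairs failing the scope): 8.

8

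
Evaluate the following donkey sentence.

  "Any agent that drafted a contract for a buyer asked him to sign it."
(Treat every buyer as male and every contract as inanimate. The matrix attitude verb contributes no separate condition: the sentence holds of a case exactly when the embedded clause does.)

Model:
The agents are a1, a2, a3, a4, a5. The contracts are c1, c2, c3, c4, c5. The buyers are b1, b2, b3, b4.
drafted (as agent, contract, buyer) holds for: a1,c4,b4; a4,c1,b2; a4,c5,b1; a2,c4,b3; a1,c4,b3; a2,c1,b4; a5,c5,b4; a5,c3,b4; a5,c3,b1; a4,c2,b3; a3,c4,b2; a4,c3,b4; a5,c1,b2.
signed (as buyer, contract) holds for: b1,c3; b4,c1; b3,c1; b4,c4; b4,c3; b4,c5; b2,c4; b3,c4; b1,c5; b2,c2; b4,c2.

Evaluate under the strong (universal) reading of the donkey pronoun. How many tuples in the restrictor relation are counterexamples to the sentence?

"him" takes "a buyer" as antecedent and "it" takes "a contract"; both are donkey pronouns co-varying with the restrictor.
Strong reading: for every (a,c,b) with drafted(a,c,b), signed(b,c).
Restrictor triples: (a1,c4,b3)→signed(b3,c4) ✓  (a1,c4,b4)→signed(b4,c4) ✓  (a2,c1,b4)→signed(b4,c1) ✓  (a2,c4,b3)→signed(b3,c4) ✓  (a3,c4,b2)→signed(b2,c4) ✓  (a4,c1,b2)→signed(b2,c1) ✗  (a4,c2,b3)→signed(b3,c2) ✗  (a4,c3,b4)→signed(b4,c3) ✓  (a4,c5,b1)→signed(b1,c5) ✓  (a5,c1,b2)→signed(b2,c1) ✗  (a5,c3,b1)→signed(b1,c3) ✓  (a5,c3,b4)→signed(b4,c3) ✓  (a5,c5,b4)→signed(b4,c5) ✓
Counterexamples (restrictor triples failing the scope): 3.

3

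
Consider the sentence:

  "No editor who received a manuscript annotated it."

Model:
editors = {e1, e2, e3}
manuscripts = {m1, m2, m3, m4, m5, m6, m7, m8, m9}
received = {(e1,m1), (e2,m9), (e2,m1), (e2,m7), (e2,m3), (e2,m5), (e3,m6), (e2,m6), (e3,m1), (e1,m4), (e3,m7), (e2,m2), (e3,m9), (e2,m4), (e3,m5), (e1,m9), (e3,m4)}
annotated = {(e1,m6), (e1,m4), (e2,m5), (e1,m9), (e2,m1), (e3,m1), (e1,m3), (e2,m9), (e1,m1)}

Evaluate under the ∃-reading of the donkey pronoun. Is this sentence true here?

False

"it" takes "a manuscript" as antecedent — a donkey pronoun bound across the clause boundary.
Truth condition: for no (e,m) with received(e,m) does annotated(e,m) hold.
Restrictor pairs — does the scope hold? (e1,m1):holds  (e1,m4):holds  (e1,m9):holds  (e2,m1):holds  (e2,m2):fails  (e2,m3):fails  (e2,m4):fails  (e2,m5):holds  (e2,m6):fails  (e2,m7):fails  (e2,m9):holds  (e3,m1):holds  (e3,m4):fails  (e3,m5):fails  (e3,m6):fails  (e3,m7):fails  (e3,m9):fails
Scope holds for 7 pair(s), so the sentence is false.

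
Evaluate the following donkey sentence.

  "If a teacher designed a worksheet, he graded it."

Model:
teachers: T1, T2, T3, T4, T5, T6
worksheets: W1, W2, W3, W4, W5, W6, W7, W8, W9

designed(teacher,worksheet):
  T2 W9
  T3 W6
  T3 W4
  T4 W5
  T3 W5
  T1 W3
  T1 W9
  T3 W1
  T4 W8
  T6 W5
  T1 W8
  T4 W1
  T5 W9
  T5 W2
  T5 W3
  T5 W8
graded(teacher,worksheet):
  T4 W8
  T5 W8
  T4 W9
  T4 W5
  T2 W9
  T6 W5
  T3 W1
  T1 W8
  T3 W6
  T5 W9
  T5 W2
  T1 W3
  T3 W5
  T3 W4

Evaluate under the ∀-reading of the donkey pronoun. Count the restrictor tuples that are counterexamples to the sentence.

"it" takes "a worksheet" as antecedent — a donkey pronoun bound across the clause boundary.
Strong reading: for every (t,w) with designed(t,w), graded(t,w).
Restrictor pairs: (T1,W3) ✓  (T1,W8) ✓  (T1,W9) ✗  (T2,W9) ✓  (T3,W1) ✓  (T3,W4) ✓  (T3,W5) ✓  (T3,W6) ✓  (T4,W1) ✗  (T4,W5) ✓  (T4,W8) ✓  (T5,W2) ✓  (T5,W3) ✗  (T5,W8) ✓  (T5,W9) ✓  (T6,W5) ✓
Counterexamples (restrictor pairs failing the scope): 3.

3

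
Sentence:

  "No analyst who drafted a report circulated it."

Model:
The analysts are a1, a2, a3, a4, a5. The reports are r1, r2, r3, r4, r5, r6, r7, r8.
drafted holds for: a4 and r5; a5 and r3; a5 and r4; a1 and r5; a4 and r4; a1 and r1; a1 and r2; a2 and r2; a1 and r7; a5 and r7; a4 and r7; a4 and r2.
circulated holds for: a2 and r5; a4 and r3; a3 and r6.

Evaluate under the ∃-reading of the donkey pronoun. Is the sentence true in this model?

True

"it" takes "a report" as antecedent — a donkey pronoun bound across the clause boundary.
Truth condition: for no (a,r) with drafted(a,r) does circulated(a,r) hold.
Restrictor pairs — does the scope hold? (a1,r1):fails  (a1,r2):fails  (a1,r5):fails  (a1,r7):fails  (a2,r2):fails  (a4,r2):fails  (a4,r4):fails  (a4,r5):fails  (a4,r7):fails  (a5,r3):fails  (a5,r4):fails  (a5,r7):fails
Scope holds for no restrictor pair, so the sentence is true.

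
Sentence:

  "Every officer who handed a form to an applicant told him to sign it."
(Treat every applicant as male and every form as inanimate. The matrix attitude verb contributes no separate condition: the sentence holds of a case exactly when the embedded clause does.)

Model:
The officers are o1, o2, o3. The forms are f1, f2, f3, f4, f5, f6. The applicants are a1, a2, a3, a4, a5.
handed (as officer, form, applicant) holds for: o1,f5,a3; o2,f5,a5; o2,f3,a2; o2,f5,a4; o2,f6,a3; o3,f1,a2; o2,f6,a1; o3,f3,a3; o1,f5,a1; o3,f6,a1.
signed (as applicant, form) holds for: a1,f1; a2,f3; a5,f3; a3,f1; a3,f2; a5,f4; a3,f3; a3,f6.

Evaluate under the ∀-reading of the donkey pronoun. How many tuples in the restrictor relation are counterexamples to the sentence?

7

"him" takes "an applicant" as antecedent and "it" takes "a form"; both are donkey pronouns co-varying with the restrictor.
Strong reading: for every (o,f,a) with handed(o,f,a), signed(a,f).
Restrictor triples: (o1,f5,a1)→signed(a1,f5) ✗  (o1,f5,a3)→signed(a3,f5) ✗  (o2,f3,a2)→signed(a2,f3) ✓  (o2,f5,a4)→signed(a4,f5) ✗  (o2,f5,a5)→signed(a5,f5) ✗  (o2,f6,a1)→signed(a1,f6) ✗  (o2,f6,a3)→signed(a3,f6) ✓  (o3,f1,a2)→signed(a2,f1) ✗  (o3,f3,a3)→signed(a3,f3) ✓  (o3,f6,a1)→signed(a1,f6) ✗
Counterexamples (restrictor triples failing the scope): 7.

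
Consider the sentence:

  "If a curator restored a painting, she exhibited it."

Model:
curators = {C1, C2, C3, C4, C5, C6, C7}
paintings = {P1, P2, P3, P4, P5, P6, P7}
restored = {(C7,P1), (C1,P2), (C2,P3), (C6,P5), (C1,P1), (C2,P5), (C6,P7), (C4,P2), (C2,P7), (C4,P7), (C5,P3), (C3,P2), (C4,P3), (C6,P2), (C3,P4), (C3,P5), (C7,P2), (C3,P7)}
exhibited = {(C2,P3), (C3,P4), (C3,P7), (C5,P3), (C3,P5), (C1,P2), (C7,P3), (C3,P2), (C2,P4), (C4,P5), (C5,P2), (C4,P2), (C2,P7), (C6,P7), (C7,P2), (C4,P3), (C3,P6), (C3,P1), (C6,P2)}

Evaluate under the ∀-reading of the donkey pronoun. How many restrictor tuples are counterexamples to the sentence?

"it" takes "a painting" as antecedent — a donkey pronoun bound across the clause boundary.
Strong reading: for every (c,p) with restored(c,p), exhibited(c,p).
Restrictor pairs: (C1,P1) ✗  (C1,P2) ✓  (C2,P3) ✓  (C2,P5) ✗  (C2,P7) ✓  (C3,P2) ✓  (C3,P4) ✓  (C3,P5) ✓  (C3,P7) ✓  (C4,P2) ✓  (C4,P3) ✓  (C4,P7) ✗  (C5,P3) ✓  (C6,P2) ✓  (C6,P5) ✗  (C6,P7) ✓  (C7,P1) ✗  (C7,P2) ✓
Counterexamples (restrictor pairs failing the scope): 5.

5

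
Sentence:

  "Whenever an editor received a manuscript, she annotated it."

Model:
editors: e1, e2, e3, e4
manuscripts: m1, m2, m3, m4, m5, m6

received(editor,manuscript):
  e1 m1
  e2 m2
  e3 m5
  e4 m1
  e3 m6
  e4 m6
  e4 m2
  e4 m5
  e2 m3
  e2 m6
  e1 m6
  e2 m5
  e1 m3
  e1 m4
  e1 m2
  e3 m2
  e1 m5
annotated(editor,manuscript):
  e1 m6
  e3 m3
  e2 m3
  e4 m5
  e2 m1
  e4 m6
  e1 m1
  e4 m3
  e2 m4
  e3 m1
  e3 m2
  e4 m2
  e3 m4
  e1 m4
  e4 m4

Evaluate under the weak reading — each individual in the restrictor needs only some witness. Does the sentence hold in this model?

"it" takes "a manuscript" as antecedent — a donkey pronoun bound across the clause boundary.
Weak reading: every editor e with some received-manuscript has at least one received-manuscript m such that annotated(e,m).
Per editor: e1:✓  e2:✓  e3:✓  e4:✓
Every editor in the restrictor has a witness.

True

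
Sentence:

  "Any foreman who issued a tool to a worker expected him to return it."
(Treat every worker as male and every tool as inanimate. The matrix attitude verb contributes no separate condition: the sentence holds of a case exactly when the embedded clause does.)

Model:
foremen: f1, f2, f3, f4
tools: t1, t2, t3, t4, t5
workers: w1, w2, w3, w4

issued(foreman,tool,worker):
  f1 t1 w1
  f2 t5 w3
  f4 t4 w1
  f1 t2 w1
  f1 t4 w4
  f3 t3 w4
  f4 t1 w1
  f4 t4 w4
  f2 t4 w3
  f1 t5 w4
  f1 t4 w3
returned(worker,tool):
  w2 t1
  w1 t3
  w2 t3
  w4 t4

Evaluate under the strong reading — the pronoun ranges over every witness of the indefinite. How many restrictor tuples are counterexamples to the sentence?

9

"him" takes "a worker" as antecedent and "it" takes "a tool"; both are donkey pronouns co-varying with the restrictor.
Strong reading: for every (f,t,w) with issued(f,t,w), returned(w,t).
Restrictor triples: (f1,t1,w1)→returned(w1,t1) ✗  (f1,t2,w1)→returned(w1,t2) ✗  (f1,t4,w3)→returned(w3,t4) ✗  (f1,t4,w4)→returned(w4,t4) ✓  (f1,t5,w4)→returned(w4,t5) ✗  (f2,t4,w3)→returned(w3,t4) ✗  (f2,t5,w3)→returned(w3,t5) ✗  (f3,t3,w4)→returned(w4,t3) ✗  (f4,t1,w1)→returned(w1,t1) ✗  (f4,t4,w1)→returned(w1,t4) ✗  (f4,t4,w4)→returned(w4,t4) ✓
Counterexamples (restrictor triples failing the scope): 9.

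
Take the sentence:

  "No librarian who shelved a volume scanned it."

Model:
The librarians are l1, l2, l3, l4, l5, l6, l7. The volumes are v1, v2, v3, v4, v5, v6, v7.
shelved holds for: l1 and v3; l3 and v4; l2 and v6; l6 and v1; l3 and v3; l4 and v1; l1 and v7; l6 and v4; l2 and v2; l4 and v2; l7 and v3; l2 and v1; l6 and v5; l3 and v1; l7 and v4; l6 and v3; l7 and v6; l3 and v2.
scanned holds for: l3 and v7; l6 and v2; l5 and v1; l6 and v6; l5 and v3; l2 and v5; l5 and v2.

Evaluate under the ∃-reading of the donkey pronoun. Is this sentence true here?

True

"it" takes "a volume" as antecedent — a donkey pronoun bound across the clause boundary.
Truth condition: for no (l,v) with shelved(l,v) does scanned(l,v) hold.
Restrictor pairs — does the scope hold? (l1,v3):fails  (l1,v7):fails  (l2,v1):fails  (l2,v2):fails  (l2,v6):fails  (l3,v1):fails  (l3,v2):fails  (l3,v3):fails  (l3,v4):fails  (l4,v1):fails  (l4,v2):fails  (l6,v1):fails  (l6,v3):fails  (l6,v4):fails  (l6,v5):fails  (l7,v3):fails  (l7,v4):fails  (l7,v6):fails
Scope holds for no restrictor pair, so the sentence is true.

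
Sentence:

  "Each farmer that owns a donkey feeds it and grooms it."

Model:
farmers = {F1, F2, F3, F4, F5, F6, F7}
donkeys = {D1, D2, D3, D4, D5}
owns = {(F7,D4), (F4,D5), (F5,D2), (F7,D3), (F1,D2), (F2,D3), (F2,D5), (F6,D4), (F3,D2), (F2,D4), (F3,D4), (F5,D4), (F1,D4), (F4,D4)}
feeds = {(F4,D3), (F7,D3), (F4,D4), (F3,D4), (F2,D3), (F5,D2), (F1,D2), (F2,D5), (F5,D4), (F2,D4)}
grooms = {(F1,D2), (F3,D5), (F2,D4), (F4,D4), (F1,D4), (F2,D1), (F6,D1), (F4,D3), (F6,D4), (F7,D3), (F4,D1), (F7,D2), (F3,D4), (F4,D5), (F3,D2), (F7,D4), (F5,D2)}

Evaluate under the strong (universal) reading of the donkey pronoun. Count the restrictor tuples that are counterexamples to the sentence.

8

"it" takes "a donkey" as antecedent — a donkey pronoun bound across the clause boundary.
Strong reading: for every (f,d) with owns(f,d), feeds(f,d) ∧ grooms(f,d).
Restrictor pairs: (F1,D2) ✓  (F1,D4) ✗  (F2,D3) ✗  (F2,D4) ✓  (F2,D5) ✗  (F3,D2) ✗  (F3,D4) ✓  (F4,D4) ✓  (F4,D5) ✗  (F5,D2) ✓  (F5,D4) ✗  (F6,D4) ✗  (F7,D3) ✓  (F7,D4) ✗
Counterexamples (restrictor pairs failing the scope): 8.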